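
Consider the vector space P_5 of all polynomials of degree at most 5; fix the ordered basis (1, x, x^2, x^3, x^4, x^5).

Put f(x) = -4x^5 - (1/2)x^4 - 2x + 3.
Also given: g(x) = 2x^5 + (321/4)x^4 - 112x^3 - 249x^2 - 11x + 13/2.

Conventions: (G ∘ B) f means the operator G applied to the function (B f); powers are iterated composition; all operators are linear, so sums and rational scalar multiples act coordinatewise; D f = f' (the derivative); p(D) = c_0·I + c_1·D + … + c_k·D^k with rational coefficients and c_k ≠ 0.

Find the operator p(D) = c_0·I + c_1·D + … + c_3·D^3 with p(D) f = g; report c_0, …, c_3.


D^0 f = -4x^5 - (1/2)x^4 - 2x + 3
D^1 f = -20x^4 - 2x^3 - 2
D^2 f = -80x^3 - 6x^2
D^3 f = -240x^2 - 12x
matching coefficients of g against c_0 f + c_1 Df + … from the top degree down determines the c_i
solution: c_0 = -1/2, c_1 = -4, c_2 = 3/2, c_3 = 1

c_0 = -1/2, c_1 = -4, c_2 = 3/2, c_3 = 1


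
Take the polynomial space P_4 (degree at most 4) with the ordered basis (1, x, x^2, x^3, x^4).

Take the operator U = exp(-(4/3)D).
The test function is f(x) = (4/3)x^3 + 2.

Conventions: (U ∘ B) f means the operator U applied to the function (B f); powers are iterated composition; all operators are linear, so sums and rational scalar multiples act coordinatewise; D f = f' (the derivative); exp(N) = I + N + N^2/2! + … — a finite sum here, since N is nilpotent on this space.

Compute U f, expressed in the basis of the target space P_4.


the image equals g(x) = (4/3)x^3 - (16/3)x^2 + (64/9)x - 94/81

order-1 term: -(16/3)x^2
order-2 term: (64/9)x
order-3 term: -256/81
the series for exp(-(4/3)D) f terminates at order 3
exp(-(4/3)D) f = (4/3)x^3 - (16/3)x^2 + (64/9)x - 94/81


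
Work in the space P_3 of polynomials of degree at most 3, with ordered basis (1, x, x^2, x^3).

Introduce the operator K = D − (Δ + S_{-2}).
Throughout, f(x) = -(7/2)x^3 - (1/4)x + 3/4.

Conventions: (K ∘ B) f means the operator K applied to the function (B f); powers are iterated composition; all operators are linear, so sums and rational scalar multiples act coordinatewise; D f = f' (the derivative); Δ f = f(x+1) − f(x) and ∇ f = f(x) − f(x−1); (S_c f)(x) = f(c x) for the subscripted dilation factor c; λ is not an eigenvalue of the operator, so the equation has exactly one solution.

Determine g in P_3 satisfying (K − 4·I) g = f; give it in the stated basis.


the result is g(x) = -(7/8)x^3 + (23/16)x + 1/40

write g with unknown coordinates in the stated basis and equate coefficients in (K − 4·I) g = f
solving from the highest basis element down gives g = -(7/8)x^3 + (23/16)x + 1/40
check: K g = -7x^3 + (11/2)x + 17/20
so K g − 4·g = -(7/2)x^3 - (1/4)x + 3/4 = f ✓


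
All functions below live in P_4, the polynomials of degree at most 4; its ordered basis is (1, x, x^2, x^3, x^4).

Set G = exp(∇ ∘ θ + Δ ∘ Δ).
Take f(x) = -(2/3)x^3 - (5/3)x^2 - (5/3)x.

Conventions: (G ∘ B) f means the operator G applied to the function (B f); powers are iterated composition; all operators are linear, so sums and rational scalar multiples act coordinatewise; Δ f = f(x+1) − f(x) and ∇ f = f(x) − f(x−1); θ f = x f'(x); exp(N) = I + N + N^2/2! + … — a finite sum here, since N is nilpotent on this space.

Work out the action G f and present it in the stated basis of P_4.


g(x) = -(2/3)x^3 - (23/3)x^2 - (55/3)x - 14

order-1 term: -6x^2 - (14/3)x - 23/3
order-2 term: -12x - 7/3
order-3 term: -4
the series for exp(∇ ∘ θ + Δ ∘ Δ) f terminates at order 3
exp(∇ ∘ θ + Δ ∘ Δ) f = -(2/3)x^3 - (23/3)x^2 - (55/3)x - 14


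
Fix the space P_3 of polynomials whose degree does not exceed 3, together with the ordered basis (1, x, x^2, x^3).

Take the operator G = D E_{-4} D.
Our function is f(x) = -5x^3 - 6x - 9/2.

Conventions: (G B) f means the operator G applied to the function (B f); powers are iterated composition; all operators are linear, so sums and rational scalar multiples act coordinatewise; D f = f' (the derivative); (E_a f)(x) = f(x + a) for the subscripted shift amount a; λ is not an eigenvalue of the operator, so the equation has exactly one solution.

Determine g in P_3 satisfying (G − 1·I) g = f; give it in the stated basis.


write g with unknown coordinates in the stated basis and equate coefficients in (G − 1·I) g = f
solving from the highest basis element down gives g = 5x^3 + 36x - 231/2
check: G g = 30x - 120
so G g − 1·g = -5x^3 - 6x - 9/2 = f ✓

the result is g(x) = 5x^3 + 36x - 231/2


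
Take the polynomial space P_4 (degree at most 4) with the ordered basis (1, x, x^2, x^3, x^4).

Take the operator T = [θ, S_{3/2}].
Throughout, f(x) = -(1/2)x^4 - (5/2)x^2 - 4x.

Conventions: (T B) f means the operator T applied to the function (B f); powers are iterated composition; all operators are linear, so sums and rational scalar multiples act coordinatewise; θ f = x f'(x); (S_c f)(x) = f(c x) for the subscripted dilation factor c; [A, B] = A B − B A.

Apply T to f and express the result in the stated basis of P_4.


S_{3/2} f = -(81/32)x^4 - (45/8)x^2 - 6x
θ S_{3/2} f = -(81/8)x^4 - (45/4)x^2 - 6x
θ f = -2x^4 - 5x^2 - 4x
S_{3/2} θ f = -(81/8)x^4 - (45/4)x^2 - 6x
[θ, S_{3/2}] f = 0

the result is g(x) = 0


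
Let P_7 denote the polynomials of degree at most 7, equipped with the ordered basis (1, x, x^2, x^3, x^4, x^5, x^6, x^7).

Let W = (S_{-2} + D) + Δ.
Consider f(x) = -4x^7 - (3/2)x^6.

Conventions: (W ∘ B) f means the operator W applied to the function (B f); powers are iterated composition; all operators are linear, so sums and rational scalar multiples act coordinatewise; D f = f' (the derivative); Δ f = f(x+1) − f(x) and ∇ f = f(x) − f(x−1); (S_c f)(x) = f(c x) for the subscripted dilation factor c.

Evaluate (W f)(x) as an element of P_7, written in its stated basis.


S_{-2} f = 512x^7 - 96x^6
D f = -28x^6 - 9x^5
(S_{-2} + D) f = 512x^7 - 124x^6 - 9x^5
Δ f = -28x^6 - 93x^5 - (325/2)x^4 - 170x^3 - (213/2)x^2 - 37x - 11/2
((S_{-2} + D) + Δ) f = 512x^7 - 152x^6 - 102x^5 - (325/2)x^4 - 170x^3 - (213/2)x^2 - 37x - 11/2

g(x) = 512x^7 - 152x^6 - 102x^5 - (325/2)x^4 - 170x^3 - (213/2)x^2 - 37x - 11/2


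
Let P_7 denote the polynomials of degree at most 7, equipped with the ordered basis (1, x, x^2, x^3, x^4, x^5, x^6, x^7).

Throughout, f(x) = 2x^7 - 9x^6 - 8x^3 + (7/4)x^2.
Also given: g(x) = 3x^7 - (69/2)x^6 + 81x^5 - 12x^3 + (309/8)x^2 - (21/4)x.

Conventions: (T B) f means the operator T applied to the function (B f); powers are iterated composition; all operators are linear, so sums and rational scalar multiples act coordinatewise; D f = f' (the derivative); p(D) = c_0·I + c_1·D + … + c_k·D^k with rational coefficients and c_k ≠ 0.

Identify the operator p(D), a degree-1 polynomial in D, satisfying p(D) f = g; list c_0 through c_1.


D^0 f = 2x^7 - 9x^6 - 8x^3 + (7/4)x^2
D^1 f = 14x^6 - 54x^5 - 24x^2 + (7/2)x
matching coefficients of g against c_0 f + c_1 Df + … from the top degree down determines the c_i
solution: c_0 = 3/2, c_1 = -3/2

c_0 = 3/2, c_1 = -3/2


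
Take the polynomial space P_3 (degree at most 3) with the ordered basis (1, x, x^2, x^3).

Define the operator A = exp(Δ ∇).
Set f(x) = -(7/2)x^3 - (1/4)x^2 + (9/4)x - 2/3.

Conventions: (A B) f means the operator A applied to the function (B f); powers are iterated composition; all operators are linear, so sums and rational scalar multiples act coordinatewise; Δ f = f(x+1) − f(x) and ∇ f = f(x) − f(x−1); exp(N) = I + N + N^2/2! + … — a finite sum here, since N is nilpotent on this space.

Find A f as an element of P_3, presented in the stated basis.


order-1 term: -21x - 1/2
the series for exp(Δ ∇) f terminates at order 1
exp(Δ ∇) f = -(7/2)x^3 - (1/4)x^2 - (75/4)x - 7/6

the image equals g(x) = -(7/2)x^3 - (1/4)x^2 - (75/4)x - 7/6


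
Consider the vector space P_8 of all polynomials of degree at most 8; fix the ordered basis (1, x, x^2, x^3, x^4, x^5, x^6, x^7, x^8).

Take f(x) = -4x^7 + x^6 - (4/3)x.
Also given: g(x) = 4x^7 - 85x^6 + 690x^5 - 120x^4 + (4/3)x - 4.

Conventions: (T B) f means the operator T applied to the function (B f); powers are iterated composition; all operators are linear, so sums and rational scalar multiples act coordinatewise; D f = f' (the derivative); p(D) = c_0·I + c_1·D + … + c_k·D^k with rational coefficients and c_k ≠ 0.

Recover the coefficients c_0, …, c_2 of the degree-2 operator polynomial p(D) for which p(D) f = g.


D^0 f = -4x^7 + x^6 - (4/3)x
D^1 f = -28x^6 + 6x^5 - 4/3
D^2 f = -168x^5 + 30x^4
matching coefficients of g against c_0 f + c_1 Df + … from the top degree down determines the c_i
solution: c_0 = -1, c_1 = 3, c_2 = -4

p(D) = -I + 3·D − 4·D^2, i.e. c_0 = -1, c_1 = 3, c_2 = -4


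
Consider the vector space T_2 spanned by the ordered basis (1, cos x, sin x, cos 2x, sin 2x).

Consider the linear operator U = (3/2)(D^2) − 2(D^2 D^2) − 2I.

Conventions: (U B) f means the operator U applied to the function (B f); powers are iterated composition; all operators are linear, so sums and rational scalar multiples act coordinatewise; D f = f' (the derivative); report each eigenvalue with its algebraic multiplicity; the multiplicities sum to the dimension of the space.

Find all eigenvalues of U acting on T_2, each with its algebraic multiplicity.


λ = -40 (multiplicity 2), λ = -11/2 (multiplicity 2), λ = -2 (multiplicity 1)

image of 1: -2
image of cos x: -(11/2)cos x
image of sin x: -(11/2)sin x
image of cos 2x: -40cos 2x
image of sin 2x: -40sin 2x
the matrix is diagonal; its diagonal is (-2, -11/2, -11/2, -40, -40)
for a triangular matrix the eigenvalues are the diagonal entries, with algebraic multiplicity their repetition count


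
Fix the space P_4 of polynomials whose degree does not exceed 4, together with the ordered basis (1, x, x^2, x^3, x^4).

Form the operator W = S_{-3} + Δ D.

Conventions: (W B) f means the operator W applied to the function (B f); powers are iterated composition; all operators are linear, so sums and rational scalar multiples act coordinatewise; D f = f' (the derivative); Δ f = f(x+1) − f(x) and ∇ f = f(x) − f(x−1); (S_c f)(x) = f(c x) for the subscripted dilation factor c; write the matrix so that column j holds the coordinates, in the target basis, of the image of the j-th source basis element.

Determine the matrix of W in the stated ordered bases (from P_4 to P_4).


image of 1: 1
image of x: -3x
image of x^2: 9x^2 + 2
image of x^3: -27x^3 + 6x + 3
image of x^4: 81x^4 + 12x^2 + 12x + 4
each image's coordinates form column j of the matrix

the matrix is [[1, 0, 2, 3, 4]; [0, -3, 0, 6, 12]; [0, 0, 9, 0, 12]; [0, 0, 0, -27, 0]; [0, 0, 0, 0, 81]] (rows listed top to bottom)


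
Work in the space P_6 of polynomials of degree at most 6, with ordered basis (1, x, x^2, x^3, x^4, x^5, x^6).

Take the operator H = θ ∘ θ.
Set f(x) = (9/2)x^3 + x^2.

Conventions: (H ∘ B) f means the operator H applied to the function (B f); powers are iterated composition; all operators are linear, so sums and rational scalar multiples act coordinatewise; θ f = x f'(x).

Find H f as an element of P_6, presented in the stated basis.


g(x) = (81/2)x^3 + 4x^2

θ f = (27/2)x^3 + 2x^2
θ θ f = (81/2)x^3 + 4x^2


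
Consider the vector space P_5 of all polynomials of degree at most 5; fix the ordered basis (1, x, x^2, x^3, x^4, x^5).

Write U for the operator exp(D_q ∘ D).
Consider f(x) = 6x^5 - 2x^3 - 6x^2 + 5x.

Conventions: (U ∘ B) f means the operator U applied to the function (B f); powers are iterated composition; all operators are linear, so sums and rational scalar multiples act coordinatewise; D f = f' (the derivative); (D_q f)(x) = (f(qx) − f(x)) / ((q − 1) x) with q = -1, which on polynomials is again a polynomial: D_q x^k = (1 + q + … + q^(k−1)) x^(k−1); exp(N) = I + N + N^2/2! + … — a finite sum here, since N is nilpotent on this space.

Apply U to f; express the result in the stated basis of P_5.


the image equals g(x) = 6x^5 - 2x^3 - 6x^2 + 5x - 12

order-1 term: -12
the series for exp(D_q ∘ D) f terminates at order 1
exp(D_q ∘ D) f = 6x^5 - 2x^3 - 6x^2 + 5x - 12


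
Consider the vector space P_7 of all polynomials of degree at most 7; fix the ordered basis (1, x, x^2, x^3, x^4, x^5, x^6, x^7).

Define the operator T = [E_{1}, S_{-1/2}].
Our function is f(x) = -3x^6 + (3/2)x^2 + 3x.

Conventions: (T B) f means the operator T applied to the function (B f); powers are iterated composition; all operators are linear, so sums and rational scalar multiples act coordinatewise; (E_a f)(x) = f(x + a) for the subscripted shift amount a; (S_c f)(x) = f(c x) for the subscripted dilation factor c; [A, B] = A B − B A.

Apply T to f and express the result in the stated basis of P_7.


the result is g(x) = -(27/32)x^5 + (135/64)x^4 - (135/16)x^3 + (675/64)x^2 - (225/32)x - 171/64

S_{-1/2} f = -(3/64)x^6 + (3/8)x^2 - (3/2)x
E_{1} S_{-1/2} f = -(3/64)x^6 - (9/32)x^5 - (45/64)x^4 - (15/16)x^3 - (21/64)x^2 - (33/32)x - 75/64
E_{1} f = -3x^6 - 18x^5 - 45x^4 - 60x^3 - (87/2)x^2 - 12x + 3/2
S_{-1/2} E_{1} f = -(3/64)x^6 + (9/16)x^5 - (45/16)x^4 + (15/2)x^3 - (87/8)x^2 + 6x + 3/2
[E_{1}, S_{-1/2}] f = -(27/32)x^5 + (135/64)x^4 - (135/16)x^3 + (675/64)x^2 - (225/32)x - 171/64


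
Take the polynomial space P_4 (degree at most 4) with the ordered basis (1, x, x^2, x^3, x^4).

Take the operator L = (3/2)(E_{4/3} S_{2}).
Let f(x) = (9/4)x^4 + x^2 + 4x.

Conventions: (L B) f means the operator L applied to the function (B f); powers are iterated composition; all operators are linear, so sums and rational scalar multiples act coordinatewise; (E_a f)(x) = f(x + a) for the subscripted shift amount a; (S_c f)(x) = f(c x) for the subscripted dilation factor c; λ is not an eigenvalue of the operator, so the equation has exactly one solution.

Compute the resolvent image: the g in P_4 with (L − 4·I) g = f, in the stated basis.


the image equals g(x) = (9/80)x^4 - (9/5)x^3 + (293/10)x^2 + (1876/5)x + 10624/15

write g with unknown coordinates in the stated basis and equate coefficients in (L − 4·I) g = f
solving from the highest basis element down gives g = (9/80)x^4 - (9/5)x^3 + (293/10)x^2 + (1876/5)x + 10624/15
check: L g = (27/10)x^4 - (36/5)x^3 + (591/5)x^2 + (7524/5)x + 42496/15
so L g − 4·g = (9/4)x^4 + x^2 + 4x = f ✓


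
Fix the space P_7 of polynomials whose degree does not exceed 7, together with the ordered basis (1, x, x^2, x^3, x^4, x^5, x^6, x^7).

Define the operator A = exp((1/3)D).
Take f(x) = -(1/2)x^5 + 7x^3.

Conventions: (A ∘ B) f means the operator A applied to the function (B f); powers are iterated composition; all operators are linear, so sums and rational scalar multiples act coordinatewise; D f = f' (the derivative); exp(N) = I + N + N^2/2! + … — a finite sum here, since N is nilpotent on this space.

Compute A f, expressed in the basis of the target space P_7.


the image equals g(x) = -(1/2)x^5 - (5/6)x^4 + (58/9)x^3 + (184/27)x^2 + (373/162)x + 125/486

order-1 term: -(5/6)x^4 + 7x^2
order-2 term: -(5/9)x^3 + (7/3)x
order-3 term: -(5/27)x^2 + 7/27
order-4 term: -(5/162)x
order-5 term: -1/486
the series for exp((1/3)D) f terminates at order 5
exp((1/3)D) f = -(1/2)x^5 - (5/6)x^4 + (58/9)x^3 + (184/27)x^2 + (373/162)x + 125/486


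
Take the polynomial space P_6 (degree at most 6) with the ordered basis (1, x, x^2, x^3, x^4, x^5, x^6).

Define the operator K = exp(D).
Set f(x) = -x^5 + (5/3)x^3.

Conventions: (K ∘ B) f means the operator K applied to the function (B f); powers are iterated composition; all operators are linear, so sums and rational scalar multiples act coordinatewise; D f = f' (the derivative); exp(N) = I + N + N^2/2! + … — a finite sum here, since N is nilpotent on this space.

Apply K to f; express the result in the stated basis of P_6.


order-1 term: -5x^4 + 5x^2
order-2 term: -10x^3 + 5x
order-3 term: -10x^2 + 5/3
order-4 term: -5x
order-5 term: -1
the series for exp(D) f terminates at order 5
exp(D) f = -x^5 - 5x^4 - (25/3)x^3 - 5x^2 + 2/3

the image equals g(x) = -x^5 - 5x^4 - (25/3)x^3 - 5x^2 + 2/3


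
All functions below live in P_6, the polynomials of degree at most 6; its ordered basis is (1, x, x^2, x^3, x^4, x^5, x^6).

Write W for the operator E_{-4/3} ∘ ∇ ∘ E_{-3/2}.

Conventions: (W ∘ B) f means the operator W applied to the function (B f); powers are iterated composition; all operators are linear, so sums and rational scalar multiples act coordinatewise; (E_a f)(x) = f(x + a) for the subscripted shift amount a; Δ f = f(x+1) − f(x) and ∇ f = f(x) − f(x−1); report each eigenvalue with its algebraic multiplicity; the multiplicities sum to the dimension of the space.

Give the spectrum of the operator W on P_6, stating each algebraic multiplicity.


λ = 0 (multiplicity 7)

image of 1: 0
image of x: 1
image of x^2: 2x - 20/3
image of x^3: 3x^2 - 20x + 403/12
image of x^4: 4x^3 - 40x^2 + (403/3)x - 4090/27
image of x^5: 5x^4 - (200/3)x^3 + (2015/6)x^2 - (20450/27)x + 836081/1296
image of x^6: 6x^5 - 100x^4 + (2015/3)x^3 - (20450/9)x^2 + (836081/216)x - 860405/324
the matrix is upper triangular; its diagonal is (0, 0, 0, 0, 0, 0, 0)
for a triangular matrix the eigenvalues are the diagonal entries, with algebraic multiplicity their repetition count


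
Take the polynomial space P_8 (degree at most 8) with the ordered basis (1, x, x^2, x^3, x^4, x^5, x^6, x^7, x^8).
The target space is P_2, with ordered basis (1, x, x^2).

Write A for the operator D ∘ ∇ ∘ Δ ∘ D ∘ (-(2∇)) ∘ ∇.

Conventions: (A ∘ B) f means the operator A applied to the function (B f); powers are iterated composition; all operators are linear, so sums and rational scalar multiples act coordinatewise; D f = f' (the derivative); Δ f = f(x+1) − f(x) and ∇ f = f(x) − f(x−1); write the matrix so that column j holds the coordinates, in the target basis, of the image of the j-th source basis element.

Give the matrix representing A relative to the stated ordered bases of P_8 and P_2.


image of 1: 0
image of x: 0
image of x^2: 0
image of x^3: 0
image of x^4: 0
image of x^5: 0
image of x^6: -1440
image of x^7: -10080x + 10080
image of x^8: -40320x^2 + 80640x - 53760
each image's coordinates form column j of the matrix

the matrix is [[0, 0, 0, 0, 0, 0, -1440, 10080, -53760]; [0, 0, 0, 0, 0, 0, 0, -10080, 80640]; [0, 0, 0, 0, 0, 0, 0, 0, -40320]] (rows listed top to bottom)


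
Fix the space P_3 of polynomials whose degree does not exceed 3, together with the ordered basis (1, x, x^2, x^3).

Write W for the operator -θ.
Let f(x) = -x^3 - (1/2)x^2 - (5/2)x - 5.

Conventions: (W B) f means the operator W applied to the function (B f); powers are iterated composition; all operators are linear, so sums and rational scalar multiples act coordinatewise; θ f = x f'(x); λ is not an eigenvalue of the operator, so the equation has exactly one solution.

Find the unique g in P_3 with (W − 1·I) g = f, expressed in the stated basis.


g(x) = (1/4)x^3 + (1/6)x^2 + (5/4)x + 5

write g with unknown coordinates in the stated basis and equate coefficients in (W − 1·I) g = f
solving from the highest basis element down gives g = (1/4)x^3 + (1/6)x^2 + (5/4)x + 5
check: W g = -(3/4)x^3 - (1/3)x^2 - (5/4)x
so W g − 1·g = -x^3 - (1/2)x^2 - (5/2)x - 5 = f ✓


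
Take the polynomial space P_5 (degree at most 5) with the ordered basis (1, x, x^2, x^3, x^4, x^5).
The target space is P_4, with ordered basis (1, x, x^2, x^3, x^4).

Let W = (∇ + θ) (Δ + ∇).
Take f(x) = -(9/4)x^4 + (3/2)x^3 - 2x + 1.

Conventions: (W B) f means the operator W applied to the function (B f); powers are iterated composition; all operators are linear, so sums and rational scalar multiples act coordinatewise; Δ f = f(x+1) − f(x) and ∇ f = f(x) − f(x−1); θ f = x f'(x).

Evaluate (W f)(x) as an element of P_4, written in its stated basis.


Δ f = -9x^3 - 9x^2 - (9/2)x - 11/4
∇ f = -9x^3 + 18x^2 - (27/2)x + 7/4
(Δ + ∇) f = -18x^3 + 9x^2 - 18x - 1
∇ (Δ + ∇) f = -54x^2 + 72x - 45
θ (Δ + ∇) f = -54x^3 + 18x^2 - 18x
(∇ + θ) (Δ + ∇) f = -54x^3 - 36x^2 + 54x - 45

g(x) = -54x^3 - 36x^2 + 54x - 45


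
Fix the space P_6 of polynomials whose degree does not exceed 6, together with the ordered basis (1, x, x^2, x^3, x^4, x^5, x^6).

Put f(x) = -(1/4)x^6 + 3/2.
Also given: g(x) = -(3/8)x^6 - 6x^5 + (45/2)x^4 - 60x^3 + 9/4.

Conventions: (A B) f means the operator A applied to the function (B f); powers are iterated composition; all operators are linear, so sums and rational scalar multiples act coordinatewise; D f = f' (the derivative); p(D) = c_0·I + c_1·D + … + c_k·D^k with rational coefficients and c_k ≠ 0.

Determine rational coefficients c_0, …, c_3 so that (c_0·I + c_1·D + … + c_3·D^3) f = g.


D^0 f = -(1/4)x^6 + 3/2
D^1 f = -(3/2)x^5
D^2 f = -(15/2)x^4
D^3 f = -30x^3
matching coefficients of g against c_0 f + c_1 Df + … from the top degree down determines the c_i
solution: c_0 = 3/2, c_1 = 4, c_2 = -3, c_3 = 2

c_0 = 3/2, c_1 = 4, c_2 = -3, c_3 = 2


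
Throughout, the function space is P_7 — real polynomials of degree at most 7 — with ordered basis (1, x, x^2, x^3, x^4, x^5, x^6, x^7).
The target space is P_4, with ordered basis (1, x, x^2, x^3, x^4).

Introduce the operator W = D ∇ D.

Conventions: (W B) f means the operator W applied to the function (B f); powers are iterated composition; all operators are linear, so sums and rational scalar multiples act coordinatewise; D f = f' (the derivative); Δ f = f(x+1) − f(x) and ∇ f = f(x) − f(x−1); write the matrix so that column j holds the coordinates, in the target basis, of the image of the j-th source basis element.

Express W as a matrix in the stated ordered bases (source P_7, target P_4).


image of 1: 0
image of x: 0
image of x^2: 0
image of x^3: 6
image of x^4: 24x - 12
image of x^5: 60x^2 - 60x + 20
image of x^6: 120x^3 - 180x^2 + 120x - 30
image of x^7: 210x^4 - 420x^3 + 420x^2 - 210x + 42
each image's coordinates form column j of the matrix

the matrix is [[0, 0, 0, 6, -12, 20, -30, 42]; [0, 0, 0, 0, 24, -60, 120, -210]; [0, 0, 0, 0, 0, 60, -180, 420]; [0, 0, 0, 0, 0, 0, 120, -420]; [0, 0, 0, 0, 0, 0, 0, 210]] (rows listed top to bottom)


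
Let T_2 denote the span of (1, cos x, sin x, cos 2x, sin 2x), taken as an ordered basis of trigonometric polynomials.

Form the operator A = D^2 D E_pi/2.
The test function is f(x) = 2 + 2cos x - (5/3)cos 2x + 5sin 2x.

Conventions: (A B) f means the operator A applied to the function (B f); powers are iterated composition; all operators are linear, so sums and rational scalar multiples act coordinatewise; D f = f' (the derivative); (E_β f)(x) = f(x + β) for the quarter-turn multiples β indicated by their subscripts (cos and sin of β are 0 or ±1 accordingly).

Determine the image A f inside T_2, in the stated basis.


E_pi/2 f = 2 - 2sin x + (5/3)cos 2x - 5sin 2x
D E_pi/2 f = -2cos x - 10cos 2x - (10/3)sin 2x
D (D E_pi/2) f = 2sin x - (20/3)cos 2x + 20sin 2x
D D (D E_pi/2) f = 2cos x + 40cos 2x + (40/3)sin 2x

the result is g(x) = 2cos x + 40cos 2x + (40/3)sin 2x


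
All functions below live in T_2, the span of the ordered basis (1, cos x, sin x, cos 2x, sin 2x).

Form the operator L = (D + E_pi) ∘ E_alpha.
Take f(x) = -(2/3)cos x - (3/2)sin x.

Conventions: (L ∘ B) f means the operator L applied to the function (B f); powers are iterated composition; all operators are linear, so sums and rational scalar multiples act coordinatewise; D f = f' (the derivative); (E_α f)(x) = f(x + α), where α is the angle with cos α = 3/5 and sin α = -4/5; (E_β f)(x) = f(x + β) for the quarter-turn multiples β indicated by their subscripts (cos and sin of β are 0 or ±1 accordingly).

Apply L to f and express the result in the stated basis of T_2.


E_alpha f = (4/5)cos x - (43/30)sin x
D E_alpha f = -(43/30)cos x - (4/5)sin x
E_pi E_alpha f = -(4/5)cos x + (43/30)sin x
(D + E_pi) E_alpha f = -(67/30)cos x + (19/30)sin x

g(x) = -(67/30)cos x + (19/30)sin x


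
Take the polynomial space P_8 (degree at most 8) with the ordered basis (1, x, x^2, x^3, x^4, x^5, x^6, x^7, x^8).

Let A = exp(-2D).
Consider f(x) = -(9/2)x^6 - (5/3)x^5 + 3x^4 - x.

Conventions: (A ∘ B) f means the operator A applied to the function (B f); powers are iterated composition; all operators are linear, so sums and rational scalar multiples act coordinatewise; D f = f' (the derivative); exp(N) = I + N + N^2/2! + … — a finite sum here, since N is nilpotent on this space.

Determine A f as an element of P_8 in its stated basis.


g(x) = -(9/2)x^6 + (157/3)x^5 - (751/3)x^4 + (1888/3)x^3 - (2624/3)x^2 + (1901/3)x - 554/3

order-1 term: 54x^5 + (50/3)x^4 - 24x^3 + 2
order-2 term: -270x^4 - (200/3)x^3 + 72x^2
order-3 term: 720x^3 + (400/3)x^2 - 96x
order-4 term: -1080x^2 - (400/3)x + 48
order-5 term: 864x + 160/3
order-6 term: -288
the series for exp(-2D) f terminates at order 6
exp(-2D) f = -(9/2)x^6 + (157/3)x^5 - (751/3)x^4 + (1888/3)x^3 - (2624/3)x^2 + (1901/3)x - 554/3


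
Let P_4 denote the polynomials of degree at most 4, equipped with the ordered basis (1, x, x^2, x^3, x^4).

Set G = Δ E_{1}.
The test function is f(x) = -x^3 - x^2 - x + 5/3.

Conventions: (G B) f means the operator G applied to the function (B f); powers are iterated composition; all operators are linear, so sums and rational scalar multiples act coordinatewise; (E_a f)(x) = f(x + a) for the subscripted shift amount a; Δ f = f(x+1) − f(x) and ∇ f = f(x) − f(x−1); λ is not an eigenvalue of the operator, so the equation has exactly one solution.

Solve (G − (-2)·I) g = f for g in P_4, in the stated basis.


g(x) = -(1/2)x^3 + (1/4)x^2 + (3/2)x + 35/24

write g with unknown coordinates in the stated basis and equate coefficients in (G − (-2)·I) g = f
solving from the highest basis element down gives g = -(1/2)x^3 + (1/4)x^2 + (3/2)x + 35/24
check: G g = -(3/2)x^2 - 4x - 5/4
so G g − (-2)·g = -x^3 - x^2 - x + 5/3 = f ✓


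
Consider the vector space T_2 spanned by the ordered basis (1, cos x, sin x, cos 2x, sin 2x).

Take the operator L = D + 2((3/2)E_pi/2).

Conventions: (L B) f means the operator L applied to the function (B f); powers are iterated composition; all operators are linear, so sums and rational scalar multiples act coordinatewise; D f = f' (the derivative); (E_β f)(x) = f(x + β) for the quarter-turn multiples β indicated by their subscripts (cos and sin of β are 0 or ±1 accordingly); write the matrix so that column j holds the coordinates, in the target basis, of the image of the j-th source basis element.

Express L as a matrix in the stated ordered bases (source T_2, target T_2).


the matrix is [[3, 0, 0, 0, 0]; [0, 0, 4, 0, 0]; [0, -4, 0, 0, 0]; [0, 0, 0, -3, 2]; [0, 0, 0, -2, -3]] (rows listed top to bottom)

image of 1: 3
image of cos x: -4sin x
image of sin x: 4cos x
image of cos 2x: -3cos 2x - 2sin 2x
image of sin 2x: 2cos 2x - 3sin 2x
each image's coordinates form column j of the matrix


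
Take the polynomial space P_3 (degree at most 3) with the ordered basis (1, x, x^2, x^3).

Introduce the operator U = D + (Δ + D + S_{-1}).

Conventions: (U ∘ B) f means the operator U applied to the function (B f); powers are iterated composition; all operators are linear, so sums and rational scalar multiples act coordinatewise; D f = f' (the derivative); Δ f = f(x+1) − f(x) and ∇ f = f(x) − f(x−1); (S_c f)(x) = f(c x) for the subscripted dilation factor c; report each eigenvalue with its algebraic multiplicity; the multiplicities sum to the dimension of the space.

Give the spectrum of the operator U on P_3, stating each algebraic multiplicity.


image of 1: 1
image of x: -x + 3
image of x^2: x^2 + 6x + 1
image of x^3: -x^3 + 9x^2 + 3x + 1
the matrix is upper triangular; its diagonal is (1, -1, 1, -1)
for a triangular matrix the eigenvalues are the diagonal entries, with algebraic multiplicity their repetition count

λ = -1 (multiplicity 2), λ = 1 (multiplicity 2)


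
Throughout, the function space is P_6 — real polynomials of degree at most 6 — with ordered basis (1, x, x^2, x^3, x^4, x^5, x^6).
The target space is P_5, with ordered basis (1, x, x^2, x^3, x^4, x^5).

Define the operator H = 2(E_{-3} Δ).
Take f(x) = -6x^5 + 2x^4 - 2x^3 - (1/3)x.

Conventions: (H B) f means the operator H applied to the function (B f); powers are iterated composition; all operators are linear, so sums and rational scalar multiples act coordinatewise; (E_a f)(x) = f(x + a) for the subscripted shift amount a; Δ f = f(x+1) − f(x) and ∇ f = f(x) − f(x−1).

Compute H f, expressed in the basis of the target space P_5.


g(x) = -60x^4 + 616x^3 - 2412x^2 + 4264x - 8606/3

Δ f = -30x^4 - 52x^3 - 54x^2 - 28x - 19/3
E_{-3} Δ f = -30x^4 + 308x^3 - 1206x^2 + 2132x - 4303/3
(2(E_{-3} Δ)) f = -60x^4 + 616x^3 - 2412x^2 + 4264x - 8606/3


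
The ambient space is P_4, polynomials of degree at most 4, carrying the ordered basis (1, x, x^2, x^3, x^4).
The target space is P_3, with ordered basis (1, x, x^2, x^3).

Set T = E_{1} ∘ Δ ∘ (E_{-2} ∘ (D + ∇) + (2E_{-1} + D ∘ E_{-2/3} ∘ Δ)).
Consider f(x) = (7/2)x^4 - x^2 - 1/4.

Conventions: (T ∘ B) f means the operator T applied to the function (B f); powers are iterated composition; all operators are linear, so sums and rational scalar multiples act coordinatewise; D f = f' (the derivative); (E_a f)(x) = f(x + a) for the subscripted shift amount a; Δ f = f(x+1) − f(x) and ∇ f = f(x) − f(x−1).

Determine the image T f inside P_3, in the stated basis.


g(x) = 28x^3 + 126x^2 - 18x + 176

D f = 14x^3 - 2x
∇ f = 14x^3 - 21x^2 + 12x - 5/2
(D + ∇) f = 28x^3 - 21x^2 + 10x - 5/2
E_{-2} (D + ∇) f = 28x^3 - 189x^2 + 430x - 661/2
E_{-1} f = (7/2)x^4 - 14x^3 + 20x^2 - 12x + 9/4
(2E_{-1}) f = 7x^4 - 28x^3 + 40x^2 - 24x + 9/2
Δ f = 14x^3 + 21x^2 + 12x + 5/2
E_{-2/3} Δ f = 14x^3 - 7x^2 + (8/3)x - 17/54
D E_{-2/3} Δ f = 42x^2 - 14x + 8/3
(2E_{-1} + D ∘ E_{-2/3} ∘ Δ) f = 7x^4 - 28x^3 + 82x^2 - 38x + 43/6
(E_{-2} ∘ (D + ∇) + (2E_{-1} + D ∘ E_{-2/3} ∘ Δ)) f = 7x^4 - 107x^2 + 392x - 970/3
Δ (E_{-2} ∘ (D + ∇) + (2E_{-1} + D ∘ E_{-2/3} ∘ Δ)) f = 28x^3 + 42x^2 - 186x + 292
E_{1} Δ (E_{-2} ∘ (D + ∇) + (2E_{-1} + D ∘ E_{-2/3} ∘ Δ)) f = 28x^3 + 126x^2 - 18x + 176


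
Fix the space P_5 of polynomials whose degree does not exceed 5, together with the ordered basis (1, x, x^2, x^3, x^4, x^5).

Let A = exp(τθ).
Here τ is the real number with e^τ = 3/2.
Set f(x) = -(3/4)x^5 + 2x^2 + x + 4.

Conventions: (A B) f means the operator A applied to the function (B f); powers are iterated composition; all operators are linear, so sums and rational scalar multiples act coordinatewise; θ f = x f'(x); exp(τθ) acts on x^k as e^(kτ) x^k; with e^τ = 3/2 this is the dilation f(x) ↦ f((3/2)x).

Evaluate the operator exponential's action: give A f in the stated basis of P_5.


exp(τθ) x^k = e^(kτ) x^k; with e^τ = 3/2 this sends x^k to (3/2)^k x^k
x ↦ 3/2 x
x^2 ↦ 9/4 x^2
x^5 ↦ 243/32 x^5
applying this coordinatewise to f: exp(τθ) f = -(729/128)x^5 + (9/2)x^2 + (3/2)x + 4

the result is g(x) = -(729/128)x^5 + (9/2)x^2 + (3/2)x + 4


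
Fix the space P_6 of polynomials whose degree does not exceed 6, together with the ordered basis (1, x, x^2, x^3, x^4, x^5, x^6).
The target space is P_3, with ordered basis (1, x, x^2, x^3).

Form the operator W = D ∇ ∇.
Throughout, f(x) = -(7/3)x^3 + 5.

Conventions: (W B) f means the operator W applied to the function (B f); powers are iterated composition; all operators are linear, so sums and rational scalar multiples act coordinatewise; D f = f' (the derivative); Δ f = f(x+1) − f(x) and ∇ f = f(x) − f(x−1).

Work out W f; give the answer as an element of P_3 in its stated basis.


∇ f = -7x^2 + 7x - 7/3
∇ ∇ f = -14x + 14
D ∇ ∇ f = -14

g(x) = -14


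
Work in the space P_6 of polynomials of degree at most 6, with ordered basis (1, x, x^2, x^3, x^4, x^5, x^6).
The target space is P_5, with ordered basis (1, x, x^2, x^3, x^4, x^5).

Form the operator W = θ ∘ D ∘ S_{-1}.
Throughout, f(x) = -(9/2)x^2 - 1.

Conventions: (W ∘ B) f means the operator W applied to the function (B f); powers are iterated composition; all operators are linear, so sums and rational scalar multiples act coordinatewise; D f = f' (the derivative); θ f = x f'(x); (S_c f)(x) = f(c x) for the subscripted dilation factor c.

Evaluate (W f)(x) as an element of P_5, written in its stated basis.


S_{-1} f = -(9/2)x^2 - 1
D S_{-1} f = -9x
θ D S_{-1} f = -9x

g(x) = -9x


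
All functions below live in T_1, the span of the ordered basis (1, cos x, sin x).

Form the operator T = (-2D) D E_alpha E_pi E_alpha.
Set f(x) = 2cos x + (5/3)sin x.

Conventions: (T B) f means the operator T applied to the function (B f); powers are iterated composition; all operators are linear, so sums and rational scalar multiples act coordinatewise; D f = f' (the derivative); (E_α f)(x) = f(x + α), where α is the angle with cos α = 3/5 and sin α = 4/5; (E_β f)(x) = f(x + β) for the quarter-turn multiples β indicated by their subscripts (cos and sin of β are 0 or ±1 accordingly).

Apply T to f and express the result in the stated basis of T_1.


E_alpha f = (38/15)cos x - (3/5)sin x
E_pi E_alpha f = -(38/15)cos x + (3/5)sin x
E_alpha E_pi E_alpha f = -(26/25)cos x + (179/75)sin x
D (E_alpha E_pi E_alpha) f = (179/75)cos x + (26/25)sin x
D D (E_alpha E_pi E_alpha) f = (26/25)cos x - (179/75)sin x
(-2D) D (E_alpha E_pi E_alpha) f = -(52/25)cos x + (358/75)sin x

the image equals g(x) = -(52/25)cos x + (358/75)sin x


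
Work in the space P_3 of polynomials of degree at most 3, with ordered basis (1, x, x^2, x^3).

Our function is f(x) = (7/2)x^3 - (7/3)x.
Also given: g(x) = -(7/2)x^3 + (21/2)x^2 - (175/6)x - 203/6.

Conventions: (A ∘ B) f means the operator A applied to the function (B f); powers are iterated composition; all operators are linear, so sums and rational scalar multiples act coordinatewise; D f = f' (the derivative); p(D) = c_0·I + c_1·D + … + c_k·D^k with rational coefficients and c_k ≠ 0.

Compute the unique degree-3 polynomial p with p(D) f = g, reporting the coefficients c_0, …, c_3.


D^0 f = (7/2)x^3 - (7/3)x
D^1 f = (21/2)x^2 - 7/3
D^2 f = 21x
D^3 f = 21
matching coefficients of g against c_0 f + c_1 Df + … from the top degree down determines the c_i
solution: c_0 = -1, c_1 = 1, c_2 = -3/2, c_3 = -3/2

p(D) = -I + D − (3/2)·D^2 − (3/2)·D^3, i.e. c_0 = -1, c_1 = 1, c_2 = -3/2, c_3 = -3/2


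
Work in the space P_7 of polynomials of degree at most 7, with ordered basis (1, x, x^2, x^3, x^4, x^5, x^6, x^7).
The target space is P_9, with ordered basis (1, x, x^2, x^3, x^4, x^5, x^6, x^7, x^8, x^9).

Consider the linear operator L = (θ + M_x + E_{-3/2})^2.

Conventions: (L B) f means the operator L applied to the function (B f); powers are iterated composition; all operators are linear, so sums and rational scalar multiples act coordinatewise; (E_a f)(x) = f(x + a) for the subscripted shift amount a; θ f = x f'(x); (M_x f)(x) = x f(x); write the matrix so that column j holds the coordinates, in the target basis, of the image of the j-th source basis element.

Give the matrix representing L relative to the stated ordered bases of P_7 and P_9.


image of 1: x^2 + 3x - 1/2
image of x: x^3 + 5x^2 - (1/2)x - 9/4
image of x^2: x^4 + 7x^3 + (3/2)x^2 - 6x + 81/8
image of x^3: x^5 + 9x^4 + (11/2)x^3 - (45/4)x^2 + (297/8)x - 513/16
image of x^4: x^6 + 11x^5 + (23/2)x^4 - 18x^3 + (351/4)x^2 - (1161/8)x + 2997/32
image of x^5: x^7 + 13x^6 + (39/2)x^5 - (105/4)x^4 + (675/4)x^3 - 405x^2 + (16119/32)x - 17253/64
image of x^6: x^8 + 15x^7 + (59/2)x^6 - 36x^5 + (2295/8)x^4 - (7155/8)x^3 + (51759/32)x^2 - (26973/16)x + 99873/128
image of x^7: x^9 + 17x^8 + (83/2)x^7 - (189/4)x^6 + (3591/8)x^5 - (27405/16)x^4 + (128709/32)x^3 - (392931/64)x^2 + (715149/128)x - 583929/256
each image's coordinates form column j of the matrix

the matrix is [[-1/2, -9/4, 81/8, -513/16, 2997/32, -17253/64, 99873/128, -583929/256]; [3, -1/2, -6, 297/8, -1161/8, 16119/32, -26973/16, 715149/128]; [1, 5, 3/2, -45/4, 351/4, -405, 51759/32, -392931/64]; [0, 1, 7, 11/2, -18, 675/4, -7155/8, 128709/32]; [0, 0, 1, 9, 23/2, -105/4, 2295/8, -27405/16]; [0, 0, 0, 1, 11, 39/2, -36, 3591/8]; [0, 0, 0, 0, 1, 13, 59/2, -189/4]; [0, 0, 0, 0, 0, 1, 15, 83/2]; [0, 0, 0, 0, 0, 0, 1, 17]; [0, 0, 0, 0, 0, 0, 0, 1]] (rows listed top to bottom)


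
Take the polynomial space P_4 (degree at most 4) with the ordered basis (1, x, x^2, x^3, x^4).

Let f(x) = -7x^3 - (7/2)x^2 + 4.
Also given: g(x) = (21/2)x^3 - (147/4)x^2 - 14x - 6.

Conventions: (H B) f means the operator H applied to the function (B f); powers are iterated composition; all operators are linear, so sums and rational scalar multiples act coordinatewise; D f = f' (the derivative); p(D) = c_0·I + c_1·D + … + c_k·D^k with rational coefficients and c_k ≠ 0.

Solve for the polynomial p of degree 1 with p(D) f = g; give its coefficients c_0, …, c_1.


p(D) = -(3/2)·I + 2·D, i.e. c_0 = -3/2, c_1 = 2

D^0 f = -7x^3 - (7/2)x^2 + 4
D^1 f = -21x^2 - 7x
matching coefficients of g against c_0 f + c_1 Df + … from the top degree down determines the c_i
solution: c_0 = -3/2, c_1 = 2


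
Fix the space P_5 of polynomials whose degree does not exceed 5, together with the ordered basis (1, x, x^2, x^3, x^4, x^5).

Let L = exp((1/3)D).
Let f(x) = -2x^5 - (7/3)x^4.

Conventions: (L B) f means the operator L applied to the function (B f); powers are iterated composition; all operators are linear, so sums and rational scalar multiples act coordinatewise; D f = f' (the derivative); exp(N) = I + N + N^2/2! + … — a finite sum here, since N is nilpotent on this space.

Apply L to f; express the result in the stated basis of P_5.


the result is g(x) = -2x^5 - (17/3)x^4 - (16/3)x^3 - (62/27)x^2 - (38/81)x - 1/27

order-1 term: -(10/3)x^4 - (28/9)x^3
order-2 term: -(20/9)x^3 - (14/9)x^2
order-3 term: -(20/27)x^2 - (28/81)x
order-4 term: -(10/81)x - 7/243
order-5 term: -2/243
the series for exp((1/3)D) f terminates at order 5
exp((1/3)D) f = -2x^5 - (17/3)x^4 - (16/3)x^3 - (62/27)x^2 - (38/81)x - 1/27


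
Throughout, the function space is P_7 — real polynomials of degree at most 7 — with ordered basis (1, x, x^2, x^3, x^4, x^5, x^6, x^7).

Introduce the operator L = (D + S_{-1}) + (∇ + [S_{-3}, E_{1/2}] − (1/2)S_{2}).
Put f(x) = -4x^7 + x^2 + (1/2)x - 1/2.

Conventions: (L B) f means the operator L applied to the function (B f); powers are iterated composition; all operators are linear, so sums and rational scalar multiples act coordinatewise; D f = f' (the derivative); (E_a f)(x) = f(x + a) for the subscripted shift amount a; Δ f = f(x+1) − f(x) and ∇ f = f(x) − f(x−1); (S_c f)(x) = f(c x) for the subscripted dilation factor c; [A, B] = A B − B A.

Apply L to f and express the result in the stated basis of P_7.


D f = -28x^6 + 2x + 1/2
S_{-1} f = 4x^7 + x^2 - (1/2)x - 1/2
(D + S_{-1}) f = 4x^7 - 28x^6 + x^2 + (3/2)x
∇ f = -28x^6 + 84x^5 - 140x^4 + 140x^3 - 84x^2 + 30x - 9/2
E_{1/2} f = -4x^7 - 14x^6 - 21x^5 - (35/2)x^4 - (35/4)x^3 - (13/8)x^2 + (17/16)x - 1/32
S_{-3} E_{1/2} f = 8748x^7 - 10206x^6 + 5103x^5 - (2835/2)x^4 + (945/4)x^3 - (117/8)x^2 - (51/16)x - 1/32
S_{-3} f = 8748x^7 + 9x^2 - (3/2)x - 1/2
E_{1/2} S_{-3} f = 8748x^7 + 30618x^6 + 45927x^5 + (76545/2)x^4 + (76545/4)x^3 + (45999/8)x^2 + (15429/16)x + 2219/32
[S_{-3}, E_{1/2}] f = -40824x^6 - 40824x^5 - 39690x^4 - 18900x^3 - (11529/2)x^2 - (1935/2)x - 555/8
S_{2} f = -512x^7 + 4x^2 + x - 1/2
(-(1/2)S_{2}) f = 256x^7 - 2x^2 - (1/2)x + 1/4
(∇ + [S_{-3}, E_{1/2}] − (1/2)S_{2}) f = 256x^7 - 40852x^6 - 40740x^5 - 39830x^4 - 18760x^3 - (11701/2)x^2 - 938x - 589/8
((D + S_{-1}) + (∇ + [S_{-3}, E_{1/2}] − (1/2)S_{2})) f = 260x^7 - 40880x^6 - 40740x^5 - 39830x^4 - 18760x^3 - (11699/2)x^2 - (1873/2)x - 589/8

the result is g(x) = 260x^7 - 40880x^6 - 40740x^5 - 39830x^4 - 18760x^3 - (11699/2)x^2 - (1873/2)x - 589/8


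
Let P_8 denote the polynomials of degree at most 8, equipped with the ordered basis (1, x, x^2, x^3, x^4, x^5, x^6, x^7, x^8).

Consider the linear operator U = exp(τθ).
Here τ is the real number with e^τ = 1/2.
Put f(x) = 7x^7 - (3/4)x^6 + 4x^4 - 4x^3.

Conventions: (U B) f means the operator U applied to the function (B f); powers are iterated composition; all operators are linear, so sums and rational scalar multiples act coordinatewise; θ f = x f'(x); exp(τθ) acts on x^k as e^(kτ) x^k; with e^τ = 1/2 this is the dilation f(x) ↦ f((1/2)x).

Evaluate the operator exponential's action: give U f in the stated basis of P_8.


the result is g(x) = (7/128)x^7 - (3/256)x^6 + (1/4)x^4 - (1/2)x^3

exp(τθ) x^k = e^(kτ) x^k; with e^τ = 1/2 this sends x^k to (1/2)^k x^k
x^3 ↦ 1/8 x^3
x^4 ↦ 1/16 x^4
x^6 ↦ 1/64 x^6
x^7 ↦ 1/128 x^7
applying this coordinatewise to f: exp(τθ) f = (7/128)x^7 - (3/256)x^6 + (1/4)x^4 - (1/2)x^3
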